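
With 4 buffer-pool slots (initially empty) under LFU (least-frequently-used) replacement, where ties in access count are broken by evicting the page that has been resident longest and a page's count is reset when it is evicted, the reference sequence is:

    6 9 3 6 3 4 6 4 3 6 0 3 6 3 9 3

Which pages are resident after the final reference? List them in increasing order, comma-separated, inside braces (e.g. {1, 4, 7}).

6 -> fault, frames {6}
9 -> fault, frames {6,9}
3 -> fault, frames {6,9,3}
6 -> hit
3 -> hit
4 -> fault, frames {6,9,3,4}
6 -> hit
4 -> hit
3 -> hit
6 -> hit
0 -> fault, evict 9, frames {6,3,4,0}
3 -> hit
6 -> hit
3 -> hit
9 -> fault, evict 0, frames {6,3,4,9}
3 -> hit

{3, 4, 6, 9}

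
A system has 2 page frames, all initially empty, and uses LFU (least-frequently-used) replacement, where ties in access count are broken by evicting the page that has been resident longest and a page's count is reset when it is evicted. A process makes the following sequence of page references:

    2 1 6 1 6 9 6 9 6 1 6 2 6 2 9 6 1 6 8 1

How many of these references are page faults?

2 -> miss, frames [2]
1 -> miss, frames [2, 1]
6 -> miss, evict 2, frames [1, 6]
1 -> hit
6 -> hit
9 -> miss, evict 1, frames [6, 9]
6 -> hit
9 -> hit
6 -> hit
1 -> miss, evict 9, frames [6, 1]
6 -> hit
2 -> miss, evict 1, frames [6, 2]
6 -> hit
2 -> hit
9 -> miss, evict 2, frames [6, 9]
6 -> hit
1 -> miss, evict 9, frames [6, 1]
6 -> hit
8 -> miss, evict 1, frames [6, 8]
1 -> miss, evict 8, frames [6, 1]
Page faults: 10.

10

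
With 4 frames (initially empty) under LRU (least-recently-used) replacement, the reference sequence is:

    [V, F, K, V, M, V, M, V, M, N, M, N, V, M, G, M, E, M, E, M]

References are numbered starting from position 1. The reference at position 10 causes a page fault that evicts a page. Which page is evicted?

pos 1: V → fault, frames (V)
pos 2: F → fault, frames (V F)
pos 3: K → fault, frames (V F K)
pos 4: V → hit
pos 5: M → fault, frames (F K V M)
pos 6: V → hit
pos 7: M → hit
pos 8: V → hit
pos 9: M → hit
pos 10: N → fault, evict F, frames (K V M N)
At position 10, page F is evicted.

F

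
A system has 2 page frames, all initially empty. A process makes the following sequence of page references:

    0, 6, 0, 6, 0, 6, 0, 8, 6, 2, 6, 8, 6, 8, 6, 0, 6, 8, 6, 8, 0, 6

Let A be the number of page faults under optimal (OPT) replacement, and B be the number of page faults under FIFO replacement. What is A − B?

-3

Under OPT: F F . . . . . F . F . F . . . F . F . . F . → 8 faults.
Under FIFO: F F . . . . . F . F F F . . . F F F . . F F → 11 faults.
A − B = 8 − 11 = -3.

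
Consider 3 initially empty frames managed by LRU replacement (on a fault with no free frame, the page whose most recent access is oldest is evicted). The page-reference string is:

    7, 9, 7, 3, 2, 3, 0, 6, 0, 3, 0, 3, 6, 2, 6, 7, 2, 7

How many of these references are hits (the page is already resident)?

10

7 → fault, frames [7]
9 → fault, frames [7, 9]
7 → hit
3 → fault, frames [9, 7, 3]
2 → fault, evict 9, frames [7, 3, 2]
3 → hit
0 → fault, evict 7, frames [2, 3, 0]
6 → fault, evict 2, frames [3, 0, 6]
0 → hit
3 → hit
0 → hit
3 → hit
6 → hit
2 → fault, evict 0, frames [3, 6, 2]
6 → hit
7 → fault, evict 3, frames [2, 6, 7]
2 → hit
7 → hit
Hits: 10.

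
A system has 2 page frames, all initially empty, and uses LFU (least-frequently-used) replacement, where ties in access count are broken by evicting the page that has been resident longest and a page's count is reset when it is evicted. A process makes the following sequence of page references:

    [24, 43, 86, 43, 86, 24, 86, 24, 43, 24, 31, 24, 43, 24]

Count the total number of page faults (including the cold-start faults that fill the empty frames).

24 -> miss, frames (24)
43 -> miss, frames (24 43)
86 -> miss, evict 24, frames (43 86)
43 -> hit
86 -> hit
24 -> miss, evict 43, frames (86 24)
86 -> hit
24 -> hit
43 -> miss, evict 24, frames (86 43)
24 -> miss, evict 43, frames (86 24)
31 -> miss, evict 24, frames (86 31)
24 -> miss, evict 31, frames (86 24)
43 -> miss, evict 24, frames (86 43)
24 -> miss, evict 43, frames (86 24)
Page faults: 10.

10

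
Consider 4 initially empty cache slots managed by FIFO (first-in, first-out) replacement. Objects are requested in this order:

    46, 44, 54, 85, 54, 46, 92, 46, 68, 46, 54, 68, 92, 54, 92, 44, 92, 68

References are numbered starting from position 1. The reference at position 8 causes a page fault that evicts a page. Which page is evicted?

pos 1: 46 -> miss, frames {46}
pos 2: 44 -> miss, frames {46,44}
pos 3: 54 -> miss, frames {46,44,54}
pos 4: 85 -> miss, frames {46,44,54,85}
pos 5: 54 -> hit
pos 6: 46 -> hit
pos 7: 92 -> miss, evict 46, frames {44,54,85,92}
pos 8: 46 -> miss, evict 44, frames {54,85,92,46}
At position 8, page 44 is evicted.

44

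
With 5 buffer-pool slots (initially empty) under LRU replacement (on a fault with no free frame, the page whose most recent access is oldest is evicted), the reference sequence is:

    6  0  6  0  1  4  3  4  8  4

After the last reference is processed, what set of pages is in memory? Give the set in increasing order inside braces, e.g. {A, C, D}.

{0, 1, 3, 4, 8}

6 -> miss, frames [6]
0 -> miss, frames [6, 0]
6 -> hit
0 -> hit
1 -> miss, frames [6, 0, 1]
4 -> miss, frames [6, 0, 1, 4]
3 -> miss, frames [6, 0, 1, 4, 3]
4 -> hit
8 -> miss, evict 6, frames [0, 1, 3, 4, 8]
4 -> hit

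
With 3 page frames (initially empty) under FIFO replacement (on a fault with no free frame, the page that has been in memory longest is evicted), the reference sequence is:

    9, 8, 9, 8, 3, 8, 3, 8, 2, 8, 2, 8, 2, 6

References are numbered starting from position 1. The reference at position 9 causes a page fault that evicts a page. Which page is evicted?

9

pos 1: 9 -> miss, frames {9}
pos 2: 8 -> miss, frames {9,8}
pos 3: 9 -> hit
pos 4: 8 -> hit
pos 5: 3 -> miss, frames {9,8,3}
pos 6: 8 -> hit
pos 7: 3 -> hit
pos 8: 8 -> hit
pos 9: 2 -> miss, evict 9, frames {8,3,2}
At position 9, page 9 is evicted.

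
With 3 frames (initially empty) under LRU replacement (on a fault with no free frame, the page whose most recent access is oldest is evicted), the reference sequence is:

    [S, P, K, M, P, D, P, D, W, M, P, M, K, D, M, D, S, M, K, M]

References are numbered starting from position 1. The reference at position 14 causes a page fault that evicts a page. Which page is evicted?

P

pos 1: S: fault, frames [S]
pos 2: P: fault, frames [S, P]
pos 3: K: fault, frames [S, P, K]
pos 4: M: fault, evict S, frames [P, K, M]
pos 5: P: hit
pos 6: D: fault, evict K, frames [M, P, D]
pos 7: P: hit
pos 8: D: hit
pos 9: W: fault, evict M, frames [P, D, W]
pos 10: M: fault, evict P, frames [D, W, M]
pos 11: P: fault, evict D, frames [W, M, P]
pos 12: M: hit
pos 13: K: fault, evict W, frames [P, M, K]
pos 14: D: fault, evict P, frames [M, K, D]
At position 14, page P is evicted.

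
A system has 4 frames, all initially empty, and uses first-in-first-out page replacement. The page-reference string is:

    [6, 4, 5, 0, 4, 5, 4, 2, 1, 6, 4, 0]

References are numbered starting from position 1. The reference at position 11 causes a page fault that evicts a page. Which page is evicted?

pos 1: 6 -> fault, frames {6}
pos 2: 4 -> fault, frames {6,4}
pos 3: 5 -> fault, frames {6,4,5}
pos 4: 0 -> fault, frames {6,4,5,0}
pos 5: 4 -> hit
pos 6: 5 -> hit
pos 7: 4 -> hit
pos 8: 2 -> fault, evict 6, frames {4,5,0,2}
pos 9: 1 -> fault, evict 4, frames {5,0,2,1}
pos 10: 6 -> fault, evict 5, frames {0,2,1,6}
pos 11: 4 -> fault, evict 0, frames {2,1,6,4}
At position 11, page 0 is evicted.

0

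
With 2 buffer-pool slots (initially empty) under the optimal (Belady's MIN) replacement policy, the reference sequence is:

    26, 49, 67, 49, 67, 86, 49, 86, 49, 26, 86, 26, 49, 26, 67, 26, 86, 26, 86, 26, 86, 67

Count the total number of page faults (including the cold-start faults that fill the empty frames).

26 → fault, frames [26]
49 → fault, frames [26, 49]
67 → fault, evict 26, frames [49, 67]
49 → hit
67 → hit
86 → fault, evict 67, frames [49, 86]
49 → hit
86 → hit
49 → hit
26 → fault, evict 49, frames [86, 26]
86 → hit
26 → hit
49 → fault, evict 86, frames [26, 49]
26 → hit
67 → fault, evict 49, frames [26, 67]
26 → hit
86 → fault, evict 67, frames [26, 86]
26 → hit
86 → hit
26 → hit
86 → hit
67 → fault, evict 86, frames [26, 67]
Page faults: 9.

9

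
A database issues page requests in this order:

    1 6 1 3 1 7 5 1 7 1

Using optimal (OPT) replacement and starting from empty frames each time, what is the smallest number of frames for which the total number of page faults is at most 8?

f=1: 10 faults
f=2: 6 faults
f=3: 5 faults
f=4: 5 faults
f=5: 5 faults
Smallest f with faults ≤ 8 is 2.

2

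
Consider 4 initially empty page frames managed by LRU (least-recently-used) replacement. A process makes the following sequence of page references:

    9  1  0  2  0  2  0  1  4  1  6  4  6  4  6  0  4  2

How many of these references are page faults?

7

9 → miss, frames {9}
1 → miss, frames {9,1}
0 → miss, frames {9,1,0}
2 → miss, frames {9,1,0,2}
0 → hit
2 → hit
0 → hit
1 → hit
4 → miss, evict 9, frames {2,0,1,4}
1 → hit
6 → miss, evict 2, frames {0,4,1,6}
4 → hit
6 → hit
4 → hit
6 → hit
0 → hit
4 → hit
2 → miss, evict 1, frames {6,0,4,2}
Page faults: 7.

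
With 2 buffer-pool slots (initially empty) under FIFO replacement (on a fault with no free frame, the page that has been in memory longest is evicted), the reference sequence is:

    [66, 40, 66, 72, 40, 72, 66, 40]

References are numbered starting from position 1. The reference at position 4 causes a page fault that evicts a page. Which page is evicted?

pos 1: 66 -> fault, frames (66)
pos 2: 40 -> fault, frames (66 40)
pos 3: 66 -> hit
pos 4: 72 -> fault, evict 66, frames (40 72)
At position 4, page 66 is evicted.

66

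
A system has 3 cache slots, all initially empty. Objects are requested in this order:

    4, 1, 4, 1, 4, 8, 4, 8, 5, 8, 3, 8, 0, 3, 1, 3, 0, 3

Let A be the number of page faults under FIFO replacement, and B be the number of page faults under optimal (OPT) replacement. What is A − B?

1

Under FIFO: F F . . . F . . F . F . F . F . . . → 7 faults.
Under OPT: F F . . . F . . F . F . F . . . . . → 6 faults.
A − B = 7 − 6 = 1.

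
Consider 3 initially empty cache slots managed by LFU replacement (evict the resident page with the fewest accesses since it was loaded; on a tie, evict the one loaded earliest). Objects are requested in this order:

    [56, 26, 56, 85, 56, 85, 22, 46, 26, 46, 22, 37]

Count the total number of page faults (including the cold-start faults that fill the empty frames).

9

56: miss, frames [56]
26: miss, frames [56, 26]
56: hit
85: miss, frames [56, 26, 85]
56: hit
85: hit
22: miss, evict 26, frames [56, 85, 22]
46: miss, evict 22, frames [56, 85, 46]
26: miss, evict 46, frames [56, 85, 26]
46: miss, evict 26, frames [56, 85, 46]
22: miss, evict 46, frames [56, 85, 22]
37: miss, evict 22, frames [56, 85, 37]
Page faults: 9.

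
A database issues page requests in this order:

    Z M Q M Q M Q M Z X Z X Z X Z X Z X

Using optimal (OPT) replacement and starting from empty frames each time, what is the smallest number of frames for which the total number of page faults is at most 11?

f=1: 18 faults
f=2: 5 faults
f=3: 4 faults
f=4: 4 faults
Smallest f with faults ≤ 11 is 2.

2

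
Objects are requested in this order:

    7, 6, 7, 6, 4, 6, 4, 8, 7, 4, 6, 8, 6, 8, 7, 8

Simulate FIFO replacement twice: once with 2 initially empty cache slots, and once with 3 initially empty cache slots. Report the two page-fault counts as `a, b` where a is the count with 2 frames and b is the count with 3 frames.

9, 6

2 frames: F F . . F . . F F F F F . . F . → 9 faults.
3 frames: F F . . F . . F F . F . . . . . → 6 faults.
6 < 9: adding a frame reduced faults, as is typical.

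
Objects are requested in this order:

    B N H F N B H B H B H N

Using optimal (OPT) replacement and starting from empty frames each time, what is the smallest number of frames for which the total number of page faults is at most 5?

3

f=1: 12 faults
f=2: 7 faults
f=3: 5 faults
f=4: 4 faults
Smallest f with faults ≤ 5 is 3.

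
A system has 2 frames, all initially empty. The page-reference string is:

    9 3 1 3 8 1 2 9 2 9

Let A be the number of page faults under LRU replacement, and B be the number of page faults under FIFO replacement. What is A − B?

Under LRU: F F F . F F F F . . → 7 faults.
Under FIFO: F F F . F . F F . . → 6 faults.
A − B = 7 − 6 = 1.

1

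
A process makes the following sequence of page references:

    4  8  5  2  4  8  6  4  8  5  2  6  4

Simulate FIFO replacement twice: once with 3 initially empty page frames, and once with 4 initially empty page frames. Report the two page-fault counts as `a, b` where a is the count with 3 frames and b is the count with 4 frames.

3 frames: F F F F F F F . . F F . F → 10 faults.
4 frames: F F F F . . F F F F F F F → 11 faults.
11 > 10: adding a frame increased faults — Belady's anomaly.

10, 11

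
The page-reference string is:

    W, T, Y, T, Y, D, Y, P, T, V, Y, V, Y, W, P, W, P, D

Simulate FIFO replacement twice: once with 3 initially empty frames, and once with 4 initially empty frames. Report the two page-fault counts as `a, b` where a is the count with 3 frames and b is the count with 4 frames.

11, 7

3 frames: F F F . . F . F F F F . . F F . . F → 11 faults.
4 frames: F F F . . F . F . F . . . F . . . . → 7 faults.
7 < 11: adding a frame reduced faults, as is typical.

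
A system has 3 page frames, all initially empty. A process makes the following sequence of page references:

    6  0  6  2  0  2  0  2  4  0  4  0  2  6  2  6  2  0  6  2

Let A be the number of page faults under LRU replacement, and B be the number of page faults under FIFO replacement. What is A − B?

-2

Under LRU: F F . F . . . . F . . . . F . . . . . . → 5 faults.
Under FIFO: F F . F . . . . F . . . . F . . . F . F → 7 faults.
A − B = 5 − 7 = -2.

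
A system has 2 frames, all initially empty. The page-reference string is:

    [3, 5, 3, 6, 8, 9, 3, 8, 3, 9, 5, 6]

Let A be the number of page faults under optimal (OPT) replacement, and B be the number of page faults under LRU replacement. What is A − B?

Under OPT: F F . F F F . F . F F F → 9 faults.
Under LRU: F F . F F F F F . F F F → 10 faults.
A − B = 9 − 10 = -1.

-1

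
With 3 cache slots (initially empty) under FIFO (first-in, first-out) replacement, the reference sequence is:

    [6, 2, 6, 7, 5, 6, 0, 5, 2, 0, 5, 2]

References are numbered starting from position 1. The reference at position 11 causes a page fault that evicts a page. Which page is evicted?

pos 1: 6: fault, frames {6}
pos 2: 2: fault, frames {6,2}
pos 3: 6: hit
pos 4: 7: fault, frames {6,2,7}
pos 5: 5: fault, evict 6, frames {2,7,5}
pos 6: 6: fault, evict 2, frames {7,5,6}
pos 7: 0: fault, evict 7, frames {5,6,0}
pos 8: 5: hit
pos 9: 2: fault, evict 5, frames {6,0,2}
pos 10: 0: hit
pos 11: 5: fault, evict 6, frames {0,2,5}
At position 11, page 6 is evicted.

6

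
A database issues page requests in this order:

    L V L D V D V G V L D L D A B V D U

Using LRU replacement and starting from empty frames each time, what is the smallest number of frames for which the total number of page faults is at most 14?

f=1: 18 faults
f=2: 12 faults
f=3: 11 faults
f=4: 8 faults
f=5: 7 faults
f=6: 7 faults
f=7: 7 faults
Smallest f with faults ≤ 14 is 2.

2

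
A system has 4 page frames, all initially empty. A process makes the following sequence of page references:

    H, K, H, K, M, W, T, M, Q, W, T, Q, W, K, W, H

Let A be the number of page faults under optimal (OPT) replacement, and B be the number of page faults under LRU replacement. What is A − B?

-1

Under OPT: F F . . F F F . F . . . . . . F → 7 faults.
Under LRU: F F . . F F F . F . . . . F . F → 8 faults.
A − B = 7 − 8 = -1.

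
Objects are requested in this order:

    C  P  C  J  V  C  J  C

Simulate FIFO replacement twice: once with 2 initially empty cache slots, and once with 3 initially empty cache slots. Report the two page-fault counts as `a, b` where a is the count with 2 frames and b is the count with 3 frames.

6, 5

2 frames: F F . F F F F . → 6 faults.
3 frames: F F . F F F . . → 5 faults.
5 < 6: adding a frame reduced faults, as is typical.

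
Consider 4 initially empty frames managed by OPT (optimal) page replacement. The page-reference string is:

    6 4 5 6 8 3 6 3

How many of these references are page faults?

5

6: miss, frames [6]
4: miss, frames [6, 4]
5: miss, frames [6, 4, 5]
6: hit
8: miss, frames [6, 4, 5, 8]
3: miss, evict 8, frames [6, 4, 5, 3]
6: hit
3: hit
Page faults: 5.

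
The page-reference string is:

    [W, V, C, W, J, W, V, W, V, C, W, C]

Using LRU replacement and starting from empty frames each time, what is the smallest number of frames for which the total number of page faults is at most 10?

2

f=1: 12 faults
f=2: 8 faults
f=3: 6 faults
f=4: 4 faults
Smallest f with faults ≤ 10 is 2.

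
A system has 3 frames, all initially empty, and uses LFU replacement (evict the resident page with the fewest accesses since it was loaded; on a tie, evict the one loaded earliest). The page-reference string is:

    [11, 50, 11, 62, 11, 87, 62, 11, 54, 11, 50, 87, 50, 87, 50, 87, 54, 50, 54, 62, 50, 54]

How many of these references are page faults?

16

11 -> fault, frames [11]
50 -> fault, frames [11, 50]
11 -> hit
62 -> fault, frames [11, 50, 62]
11 -> hit
87 -> fault, evict 50, frames [11, 62, 87]
62 -> hit
11 -> hit
54 -> fault, evict 87, frames [11, 62, 54]
11 -> hit
50 -> fault, evict 54, frames [11, 62, 50]
87 -> fault, evict 50, frames [11, 62, 87]
50 -> fault, evict 87, frames [11, 62, 50]
87 -> fault, evict 50, frames [11, 62, 87]
50 -> fault, evict 87, frames [11, 62, 50]
87 -> fault, evict 50, frames [11, 62, 87]
54 -> fault, evict 87, frames [11, 62, 54]
50 -> fault, evict 54, frames [11, 62, 50]
54 -> fault, evict 50, frames [11, 62, 54]
62 -> hit
50 -> fault, evict 54, frames [11, 62, 50]
54 -> fault, evict 50, frames [11, 62, 54]
Page faults: 16.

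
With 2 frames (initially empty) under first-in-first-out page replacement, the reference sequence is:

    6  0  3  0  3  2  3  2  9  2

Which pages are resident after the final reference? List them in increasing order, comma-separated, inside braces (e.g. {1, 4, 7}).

{2, 9}

6 -> fault, frames {6}
0 -> fault, frames {6,0}
3 -> fault, evict 6, frames {0,3}
0 -> hit
3 -> hit
2 -> fault, evict 0, frames {3,2}
3 -> hit
2 -> hit
9 -> fault, evict 3, frames {2,9}
2 -> hit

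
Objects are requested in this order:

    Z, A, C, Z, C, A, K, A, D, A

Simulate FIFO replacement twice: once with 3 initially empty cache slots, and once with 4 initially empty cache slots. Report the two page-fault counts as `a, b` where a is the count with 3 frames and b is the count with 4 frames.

3 frames: F F F . . . F . F F → 6 faults.
4 frames: F F F . . . F . F . → 5 faults.
5 < 6: adding a frame reduced faults, as is typical.

6, 5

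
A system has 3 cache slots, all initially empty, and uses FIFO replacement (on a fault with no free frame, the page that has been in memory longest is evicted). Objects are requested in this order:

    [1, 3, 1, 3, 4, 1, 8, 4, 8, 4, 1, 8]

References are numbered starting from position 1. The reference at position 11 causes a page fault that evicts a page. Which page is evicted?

3

pos 1: 1 → fault, frames (1)
pos 2: 3 → fault, frames (1 3)
pos 3: 1 → hit
pos 4: 3 → hit
pos 5: 4 → fault, frames (1 3 4)
pos 6: 1 → hit
pos 7: 8 → fault, evict 1, frames (3 4 8)
pos 8: 4 → hit
pos 9: 8 → hit
pos 10: 4 → hit
pos 11: 1 → fault, evict 3, frames (4 8 1)
At position 11, page 3 is evicted.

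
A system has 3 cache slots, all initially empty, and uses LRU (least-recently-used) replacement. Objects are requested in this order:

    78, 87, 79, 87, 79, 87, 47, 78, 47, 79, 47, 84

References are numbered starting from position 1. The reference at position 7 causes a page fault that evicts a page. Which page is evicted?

pos 1: 78: fault, frames {78}
pos 2: 87: fault, frames {78,87}
pos 3: 79: fault, frames {78,87,79}
pos 4: 87: hit
pos 5: 79: hit
pos 6: 87: hit
pos 7: 47: fault, evict 78, frames {79,87,47}
At position 7, page 78 is evicted.

78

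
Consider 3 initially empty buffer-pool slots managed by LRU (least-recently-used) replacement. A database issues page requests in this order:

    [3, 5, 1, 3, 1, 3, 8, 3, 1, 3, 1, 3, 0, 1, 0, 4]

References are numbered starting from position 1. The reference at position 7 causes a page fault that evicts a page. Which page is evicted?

pos 1: 3 → fault, frames [3]
pos 2: 5 → fault, frames [3, 5]
pos 3: 1 → fault, frames [3, 5, 1]
pos 4: 3 → hit
pos 5: 1 → hit
pos 6: 3 → hit
pos 7: 8 → fault, evict 5, frames [1, 3, 8]
At position 7, page 5 is evicted.

5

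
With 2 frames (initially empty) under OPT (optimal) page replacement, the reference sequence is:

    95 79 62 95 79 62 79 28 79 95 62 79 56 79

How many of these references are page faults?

95 -> miss, frames [95]
79 -> miss, frames [95, 79]
62 -> miss, evict 79, frames [95, 62]
95 -> hit
79 -> miss, evict 95, frames [62, 79]
62 -> hit
79 -> hit
28 -> miss, evict 62, frames [79, 28]
79 -> hit
95 -> miss, evict 28, frames [79, 95]
62 -> miss, evict 95, frames [79, 62]
79 -> hit
56 -> miss, evict 62, frames [79, 56]
79 -> hit
Page faults: 8.

8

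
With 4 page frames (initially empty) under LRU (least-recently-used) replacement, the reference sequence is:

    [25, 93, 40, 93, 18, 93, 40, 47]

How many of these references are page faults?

25 → fault, frames {25}
93 → fault, frames {25,93}
40 → fault, frames {25,93,40}
93 → hit
18 → fault, frames {25,40,93,18}
93 → hit
40 → hit
47 → fault, evict 25, frames {18,93,40,47}
Page faults: 5.

5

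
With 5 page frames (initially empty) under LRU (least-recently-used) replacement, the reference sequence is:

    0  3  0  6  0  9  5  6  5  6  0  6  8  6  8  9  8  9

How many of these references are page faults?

0 → fault, frames [0]
3 → fault, frames [0, 3]
0 → hit
6 → fault, frames [3, 0, 6]
0 → hit
9 → fault, frames [3, 6, 0, 9]
5 → fault, frames [3, 6, 0, 9, 5]
6 → hit
5 → hit
6 → hit
0 → hit
6 → hit
8 → fault, evict 3, frames [9, 5, 0, 6, 8]
6 → hit
8 → hit
9 → hit
8 → hit
9 → hit
Page faults: 6.

6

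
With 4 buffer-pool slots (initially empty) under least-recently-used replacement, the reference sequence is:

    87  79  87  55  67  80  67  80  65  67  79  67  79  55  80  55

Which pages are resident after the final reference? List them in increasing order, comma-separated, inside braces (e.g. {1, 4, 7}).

87: fault, frames [87]
79: fault, frames [87, 79]
87: hit
55: fault, frames [79, 87, 55]
67: fault, frames [79, 87, 55, 67]
80: fault, evict 79, frames [87, 55, 67, 80]
67: hit
80: hit
65: fault, evict 87, frames [55, 67, 80, 65]
67: hit
79: fault, evict 55, frames [80, 65, 67, 79]
67: hit
79: hit
55: fault, evict 80, frames [65, 67, 79, 55]
80: fault, evict 65, frames [67, 79, 55, 80]
55: hit

{55, 67, 79, 80}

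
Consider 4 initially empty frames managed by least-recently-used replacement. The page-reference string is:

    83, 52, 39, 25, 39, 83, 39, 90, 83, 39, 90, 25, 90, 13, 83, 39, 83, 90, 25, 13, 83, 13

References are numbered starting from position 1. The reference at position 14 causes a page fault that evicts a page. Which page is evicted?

83

pos 1: 83: miss, frames {83}
pos 2: 52: miss, frames {83,52}
pos 3: 39: miss, frames {83,52,39}
pos 4: 25: miss, frames {83,52,39,25}
pos 5: 39: hit
pos 6: 83: hit
pos 7: 39: hit
pos 8: 90: miss, evict 52, frames {25,83,39,90}
pos 9: 83: hit
pos 10: 39: hit
pos 11: 90: hit
pos 12: 25: hit
pos 13: 90: hit
pos 14: 13: miss, evict 83, frames {39,25,90,13}
At position 14, page 83 is evicted.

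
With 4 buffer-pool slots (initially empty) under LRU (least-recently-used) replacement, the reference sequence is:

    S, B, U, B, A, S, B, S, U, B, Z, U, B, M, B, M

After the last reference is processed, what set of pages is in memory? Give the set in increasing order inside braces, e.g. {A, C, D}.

S → fault, frames [S]
B → fault, frames [S, B]
U → fault, frames [S, B, U]
B → hit
A → fault, frames [S, U, B, A]
S → hit
B → hit
S → hit
U → hit
B → hit
Z → fault, evict A, frames [S, U, B, Z]
U → hit
B → hit
M → fault, evict S, frames [Z, U, B, M]
B → hit
M → hit

{B, M, U, Z}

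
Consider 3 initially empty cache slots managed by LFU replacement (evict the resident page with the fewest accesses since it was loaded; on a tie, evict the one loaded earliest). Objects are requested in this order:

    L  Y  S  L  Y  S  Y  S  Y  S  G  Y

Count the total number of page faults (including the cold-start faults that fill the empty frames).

L -> fault, frames (L)
Y -> fault, frames (L Y)
S -> fault, frames (L Y S)
L -> hit
Y -> hit
S -> hit
Y -> hit
S -> hit
Y -> hit
S -> hit
G -> fault, evict L, frames (Y S G)
Y -> hit
Page faults: 4.

4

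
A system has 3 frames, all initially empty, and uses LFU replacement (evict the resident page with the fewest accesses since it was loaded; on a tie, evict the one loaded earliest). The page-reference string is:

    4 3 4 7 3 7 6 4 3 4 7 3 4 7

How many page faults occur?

5

4 → miss, frames [4]
3 → miss, frames [4, 3]
4 → hit
7 → miss, frames [4, 3, 7]
3 → hit
7 → hit
6 → miss, evict 4, frames [3, 7, 6]
4 → miss, evict 6, frames [3, 7, 4]
3 → hit
4 → hit
7 → hit
3 → hit
4 → hit
7 → hit
Page faults: 5.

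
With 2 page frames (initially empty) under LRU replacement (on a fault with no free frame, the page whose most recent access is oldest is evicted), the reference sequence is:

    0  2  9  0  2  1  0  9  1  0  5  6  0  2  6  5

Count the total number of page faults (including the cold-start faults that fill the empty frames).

0 -> miss, frames [0]
2 -> miss, frames [0, 2]
9 -> miss, evict 0, frames [2, 9]
0 -> miss, evict 2, frames [9, 0]
2 -> miss, evict 9, frames [0, 2]
1 -> miss, evict 0, frames [2, 1]
0 -> miss, evict 2, frames [1, 0]
9 -> miss, evict 1, frames [0, 9]
1 -> miss, evict 0, frames [9, 1]
0 -> miss, evict 9, frames [1, 0]
5 -> miss, evict 1, frames [0, 5]
6 -> miss, evict 0, frames [5, 6]
0 -> miss, evict 5, frames [6, 0]
2 -> miss, evict 6, frames [0, 2]
6 -> miss, evict 0, frames [2, 6]
5 -> miss, evict 2, frames [6, 5]
Page faults: 16.

16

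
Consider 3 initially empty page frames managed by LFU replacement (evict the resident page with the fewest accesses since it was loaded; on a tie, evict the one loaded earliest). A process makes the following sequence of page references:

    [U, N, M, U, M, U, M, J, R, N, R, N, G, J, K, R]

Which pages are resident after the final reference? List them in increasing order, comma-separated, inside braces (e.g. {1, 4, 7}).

{M, R, U}

U → fault, frames {U}
N → fault, frames {U,N}
M → fault, frames {U,N,M}
U → hit
M → hit
U → hit
M → hit
J → fault, evict N, frames {U,M,J}
R → fault, evict J, frames {U,M,R}
N → fault, evict R, frames {U,M,N}
R → fault, evict N, frames {U,M,R}
N → fault, evict R, frames {U,M,N}
G → fault, evict N, frames {U,M,G}
J → fault, evict G, frames {U,M,J}
K → fault, evict J, frames {U,M,K}
R → fault, evict K, frames {U,M,R}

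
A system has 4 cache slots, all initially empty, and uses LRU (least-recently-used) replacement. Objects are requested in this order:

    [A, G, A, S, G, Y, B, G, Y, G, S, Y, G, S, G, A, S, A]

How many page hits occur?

A -> miss, frames [A]
G -> miss, frames [A, G]
A -> hit
S -> miss, frames [G, A, S]
G -> hit
Y -> miss, frames [A, S, G, Y]
B -> miss, evict A, frames [S, G, Y, B]
G -> hit
Y -> hit
G -> hit
S -> hit
Y -> hit
G -> hit
S -> hit
G -> hit
A -> miss, evict B, frames [Y, S, G, A]
S -> hit
A -> hit
Hits: 12.

12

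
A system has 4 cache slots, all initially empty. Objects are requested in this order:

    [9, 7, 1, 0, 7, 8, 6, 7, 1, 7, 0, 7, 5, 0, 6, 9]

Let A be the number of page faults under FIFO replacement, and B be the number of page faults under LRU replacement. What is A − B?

Under FIFO: F F F F . F F F F . F . F . F F → 12 faults.
Under LRU: F F F F . F F . F . F . F . F F → 11 faults.
A − B = 12 − 11 = 1.

1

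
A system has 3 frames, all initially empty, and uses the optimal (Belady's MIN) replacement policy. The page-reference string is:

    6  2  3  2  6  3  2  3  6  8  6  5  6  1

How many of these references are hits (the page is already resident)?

8

6 -> miss, frames [6]
2 -> miss, frames [6, 2]
3 -> miss, frames [6, 2, 3]
2 -> hit
6 -> hit
3 -> hit
2 -> hit
3 -> hit
6 -> hit
8 -> miss, evict 3, frames [6, 2, 8]
6 -> hit
5 -> miss, evict 8, frames [6, 2, 5]
6 -> hit
1 -> miss, evict 5, frames [6, 2, 1]
Hits: 8.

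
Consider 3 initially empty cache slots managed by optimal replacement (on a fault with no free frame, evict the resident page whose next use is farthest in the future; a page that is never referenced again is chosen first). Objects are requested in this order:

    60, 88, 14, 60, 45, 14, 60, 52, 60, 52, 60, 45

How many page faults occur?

60: miss, frames {60}
88: miss, frames {60,88}
14: miss, frames {60,88,14}
60: hit
45: miss, evict 88, frames {60,14,45}
14: hit
60: hit
52: miss, evict 14, frames {60,45,52}
60: hit
52: hit
60: hit
45: hit
Page faults: 5.

5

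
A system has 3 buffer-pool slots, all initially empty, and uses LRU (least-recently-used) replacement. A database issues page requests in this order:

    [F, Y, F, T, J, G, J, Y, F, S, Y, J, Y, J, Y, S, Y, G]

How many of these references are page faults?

F -> miss, frames [F]
Y -> miss, frames [F, Y]
F -> hit
T -> miss, frames [Y, F, T]
J -> miss, evict Y, frames [F, T, J]
G -> miss, evict F, frames [T, J, G]
J -> hit
Y -> miss, evict T, frames [G, J, Y]
F -> miss, evict G, frames [J, Y, F]
S -> miss, evict J, frames [Y, F, S]
Y -> hit
J -> miss, evict F, frames [S, Y, J]
Y -> hit
J -> hit
Y -> hit
S -> hit
Y -> hit
G -> miss, evict J, frames [S, Y, G]
Page faults: 10.

10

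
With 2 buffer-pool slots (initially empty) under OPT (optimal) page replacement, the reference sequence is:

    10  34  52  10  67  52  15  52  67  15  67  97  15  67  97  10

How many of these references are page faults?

9

10 → fault, frames (10)
34 → fault, frames (10 34)
52 → fault, evict 34, frames (10 52)
10 → hit
67 → fault, evict 10, frames (52 67)
52 → hit
15 → fault, evict 67, frames (52 15)
52 → hit
67 → fault, evict 52, frames (15 67)
15 → hit
67 → hit
97 → fault, evict 67, frames (15 97)
15 → hit
67 → fault, evict 15, frames (97 67)
97 → hit
10 → fault, evict 67, frames (97 10)
Page faults: 9.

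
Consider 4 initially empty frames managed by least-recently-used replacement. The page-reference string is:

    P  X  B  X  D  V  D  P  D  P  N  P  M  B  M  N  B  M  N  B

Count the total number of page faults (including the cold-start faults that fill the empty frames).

P: miss, frames {P}
X: miss, frames {P,X}
B: miss, frames {P,X,B}
X: hit
D: miss, frames {P,B,X,D}
V: miss, evict P, frames {B,X,D,V}
D: hit
P: miss, evict B, frames {X,V,D,P}
D: hit
P: hit
N: miss, evict X, frames {V,D,P,N}
P: hit
M: miss, evict V, frames {D,N,P,M}
B: miss, evict D, frames {N,P,M,B}
M: hit
N: hit
B: hit
M: hit
N: hit
B: hit
Page faults: 9.

9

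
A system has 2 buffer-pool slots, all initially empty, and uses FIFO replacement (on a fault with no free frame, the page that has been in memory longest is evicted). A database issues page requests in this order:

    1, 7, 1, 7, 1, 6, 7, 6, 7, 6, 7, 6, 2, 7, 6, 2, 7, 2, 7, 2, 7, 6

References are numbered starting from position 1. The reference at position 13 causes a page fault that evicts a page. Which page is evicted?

7

pos 1: 1 -> miss, frames {1}
pos 2: 7 -> miss, frames {1,7}
pos 3: 1 -> hit
pos 4: 7 -> hit
pos 5: 1 -> hit
pos 6: 6 -> miss, evict 1, frames {7,6}
pos 7: 7 -> hit
pos 8: 6 -> hit
pos 9: 7 -> hit
pos 10: 6 -> hit
pos 11: 7 -> hit
pos 12: 6 -> hit
pos 13: 2 -> miss, evict 7, frames {6,2}
At position 13, page 7 is evicted.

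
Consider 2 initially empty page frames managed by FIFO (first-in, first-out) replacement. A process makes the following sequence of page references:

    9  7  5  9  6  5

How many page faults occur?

9 → miss, frames {9}
7 → miss, frames {9,7}
5 → miss, evict 9, frames {7,5}
9 → miss, evict 7, frames {5,9}
6 → miss, evict 5, frames {9,6}
5 → miss, evict 9, frames {6,5}
Page faults: 6.

6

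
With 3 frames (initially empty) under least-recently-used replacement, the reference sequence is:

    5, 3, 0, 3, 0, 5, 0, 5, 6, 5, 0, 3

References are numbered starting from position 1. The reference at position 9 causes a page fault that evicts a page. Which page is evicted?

pos 1: 5 -> fault, frames (5)
pos 2: 3 -> fault, frames (5 3)
pos 3: 0 -> fault, frames (5 3 0)
pos 4: 3 -> hit
pos 5: 0 -> hit
pos 6: 5 -> hit
pos 7: 0 -> hit
pos 8: 5 -> hit
pos 9: 6 -> fault, evict 3, frames (0 5 6)
At position 9, page 3 is evicted.

3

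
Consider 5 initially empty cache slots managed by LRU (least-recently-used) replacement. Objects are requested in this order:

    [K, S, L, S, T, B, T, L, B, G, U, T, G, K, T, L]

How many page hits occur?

K → fault, frames [K]
S → fault, frames [K, S]
L → fault, frames [K, S, L]
S → hit
T → fault, frames [K, L, S, T]
B → fault, frames [K, L, S, T, B]
T → hit
L → hit
B → hit
G → fault, evict K, frames [S, T, L, B, G]
U → fault, evict S, frames [T, L, B, G, U]
T → hit
G → hit
K → fault, evict L, frames [B, U, T, G, K]
T → hit
L → fault, evict B, frames [U, G, K, T, L]
Hits: 7.

7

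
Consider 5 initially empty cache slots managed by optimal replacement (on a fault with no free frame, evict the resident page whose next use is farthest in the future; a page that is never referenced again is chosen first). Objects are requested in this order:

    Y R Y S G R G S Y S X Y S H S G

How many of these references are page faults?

6

Y: fault, frames (Y)
R: fault, frames (Y R)
Y: hit
S: fault, frames (Y R S)
G: fault, frames (Y R S G)
R: hit
G: hit
S: hit
Y: hit
S: hit
X: fault, frames (Y R S G X)
Y: hit
S: hit
H: fault, evict X, frames (Y R S G H)
S: hit
G: hit
Page faults: 6.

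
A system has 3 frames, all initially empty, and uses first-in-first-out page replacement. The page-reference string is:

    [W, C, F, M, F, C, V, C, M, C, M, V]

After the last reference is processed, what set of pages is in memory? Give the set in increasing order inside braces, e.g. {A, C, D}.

{C, M, V}

W → fault, frames {W}
C → fault, frames {W,C}
F → fault, frames {W,C,F}
M → fault, evict W, frames {C,F,M}
F → hit
C → hit
V → fault, evict C, frames {F,M,V}
C → fault, evict F, frames {M,V,C}
M → hit
C → hit
M → hit
V → hit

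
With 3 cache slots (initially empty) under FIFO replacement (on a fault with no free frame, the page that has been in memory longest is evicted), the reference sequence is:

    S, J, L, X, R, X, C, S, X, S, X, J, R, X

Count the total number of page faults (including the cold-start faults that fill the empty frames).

10

S -> miss, frames [S]
J -> miss, frames [S, J]
L -> miss, frames [S, J, L]
X -> miss, evict S, frames [J, L, X]
R -> miss, evict J, frames [L, X, R]
X -> hit
C -> miss, evict L, frames [X, R, C]
S -> miss, evict X, frames [R, C, S]
X -> miss, evict R, frames [C, S, X]
S -> hit
X -> hit
J -> miss, evict C, frames [S, X, J]
R -> miss, evict S, frames [X, J, R]
X -> hit
Page faults: 10.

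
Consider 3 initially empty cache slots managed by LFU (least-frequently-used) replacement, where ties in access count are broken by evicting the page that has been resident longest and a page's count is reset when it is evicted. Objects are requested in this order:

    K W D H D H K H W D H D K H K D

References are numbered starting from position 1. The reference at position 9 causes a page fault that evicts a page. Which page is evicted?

pos 1: K: miss, frames [K]
pos 2: W: miss, frames [K, W]
pos 3: D: miss, frames [K, W, D]
pos 4: H: miss, evict K, frames [W, D, H]
pos 5: D: hit
pos 6: H: hit
pos 7: K: miss, evict W, frames [D, H, K]
pos 8: H: hit
pos 9: W: miss, evict K, frames [D, H, W]
At position 9, page K is evicted.

K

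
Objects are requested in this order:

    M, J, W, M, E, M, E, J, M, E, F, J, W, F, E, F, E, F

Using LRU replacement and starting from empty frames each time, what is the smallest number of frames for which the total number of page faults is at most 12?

3

f=1: 18 faults
f=2: 13 faults
f=3: 9 faults
f=4: 6 faults
f=5: 5 faults
Smallest f with faults ≤ 12 is 3.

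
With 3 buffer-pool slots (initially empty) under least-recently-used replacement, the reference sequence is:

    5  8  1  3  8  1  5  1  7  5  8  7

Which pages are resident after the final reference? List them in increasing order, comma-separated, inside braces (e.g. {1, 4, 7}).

5: fault, frames (5)
8: fault, frames (5 8)
1: fault, frames (5 8 1)
3: fault, evict 5, frames (8 1 3)
8: hit
1: hit
5: fault, evict 3, frames (8 1 5)
1: hit
7: fault, evict 8, frames (5 1 7)
5: hit
8: fault, evict 1, frames (7 5 8)
7: hit

{5, 7, 8}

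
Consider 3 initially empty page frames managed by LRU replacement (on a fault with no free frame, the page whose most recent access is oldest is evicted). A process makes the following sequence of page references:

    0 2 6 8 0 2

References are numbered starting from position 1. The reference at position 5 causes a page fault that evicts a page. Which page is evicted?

2

pos 1: 0: fault, frames (0)
pos 2: 2: fault, frames (0 2)
pos 3: 6: fault, frames (0 2 6)
pos 4: 8: fault, evict 0, frames (2 6 8)
pos 5: 0: fault, evict 2, frames (6 8 0)
At position 5, page 2 is evicted.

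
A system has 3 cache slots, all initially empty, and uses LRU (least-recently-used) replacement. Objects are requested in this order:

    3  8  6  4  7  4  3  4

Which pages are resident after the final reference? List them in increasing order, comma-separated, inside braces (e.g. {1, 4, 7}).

3: fault, frames (3)
8: fault, frames (3 8)
6: fault, frames (3 8 6)
4: fault, evict 3, frames (8 6 4)
7: fault, evict 8, frames (6 4 7)
4: hit
3: fault, evict 6, frames (7 4 3)
4: hit

{3, 4, 7}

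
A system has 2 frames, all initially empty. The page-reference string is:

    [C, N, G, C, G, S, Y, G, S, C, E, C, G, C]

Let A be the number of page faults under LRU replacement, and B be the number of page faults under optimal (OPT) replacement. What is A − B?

Under LRU: F F F F . F F F F F F . F . → 11 faults.
Under OPT: F F F . . F F . F F F . F . → 9 faults.
A − B = 11 − 9 = 2.

2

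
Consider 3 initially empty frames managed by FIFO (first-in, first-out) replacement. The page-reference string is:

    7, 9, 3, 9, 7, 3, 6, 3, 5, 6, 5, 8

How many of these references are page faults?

6

7 -> miss, frames [7]
9 -> miss, frames [7, 9]
3 -> miss, frames [7, 9, 3]
9 -> hit
7 -> hit
3 -> hit
6 -> miss, evict 7, frames [9, 3, 6]
3 -> hit
5 -> miss, evict 9, frames [3, 6, 5]
6 -> hit
5 -> hit
8 -> miss, evict 3, frames [6, 5, 8]
Page faults: 6.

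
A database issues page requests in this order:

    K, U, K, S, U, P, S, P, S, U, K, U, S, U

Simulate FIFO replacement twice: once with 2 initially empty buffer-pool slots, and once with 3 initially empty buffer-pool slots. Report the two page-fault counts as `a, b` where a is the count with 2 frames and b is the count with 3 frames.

8, 7

2 frames: F F . F . F . . . F F . F F → 8 faults.
3 frames: F F . F . F . . . . F F F . → 7 faults.
7 < 8: adding a frame reduced faults, as is typical.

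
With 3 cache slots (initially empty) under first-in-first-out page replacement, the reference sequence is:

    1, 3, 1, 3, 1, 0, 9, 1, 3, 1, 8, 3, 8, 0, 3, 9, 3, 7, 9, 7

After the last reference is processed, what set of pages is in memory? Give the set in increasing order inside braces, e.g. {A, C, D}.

{3, 7, 9}

1 -> fault, frames [1]
3 -> fault, frames [1, 3]
1 -> hit
3 -> hit
1 -> hit
0 -> fault, frames [1, 3, 0]
9 -> fault, evict 1, frames [3, 0, 9]
1 -> fault, evict 3, frames [0, 9, 1]
3 -> fault, evict 0, frames [9, 1, 3]
1 -> hit
8 -> fault, evict 9, frames [1, 3, 8]
3 -> hit
8 -> hit
0 -> fault, evict 1, frames [3, 8, 0]
3 -> hit
9 -> fault, evict 3, frames [8, 0, 9]
3 -> fault, evict 8, frames [0, 9, 3]
7 -> fault, evict 0, frames [9, 3, 7]
9 -> hit
7 -> hit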